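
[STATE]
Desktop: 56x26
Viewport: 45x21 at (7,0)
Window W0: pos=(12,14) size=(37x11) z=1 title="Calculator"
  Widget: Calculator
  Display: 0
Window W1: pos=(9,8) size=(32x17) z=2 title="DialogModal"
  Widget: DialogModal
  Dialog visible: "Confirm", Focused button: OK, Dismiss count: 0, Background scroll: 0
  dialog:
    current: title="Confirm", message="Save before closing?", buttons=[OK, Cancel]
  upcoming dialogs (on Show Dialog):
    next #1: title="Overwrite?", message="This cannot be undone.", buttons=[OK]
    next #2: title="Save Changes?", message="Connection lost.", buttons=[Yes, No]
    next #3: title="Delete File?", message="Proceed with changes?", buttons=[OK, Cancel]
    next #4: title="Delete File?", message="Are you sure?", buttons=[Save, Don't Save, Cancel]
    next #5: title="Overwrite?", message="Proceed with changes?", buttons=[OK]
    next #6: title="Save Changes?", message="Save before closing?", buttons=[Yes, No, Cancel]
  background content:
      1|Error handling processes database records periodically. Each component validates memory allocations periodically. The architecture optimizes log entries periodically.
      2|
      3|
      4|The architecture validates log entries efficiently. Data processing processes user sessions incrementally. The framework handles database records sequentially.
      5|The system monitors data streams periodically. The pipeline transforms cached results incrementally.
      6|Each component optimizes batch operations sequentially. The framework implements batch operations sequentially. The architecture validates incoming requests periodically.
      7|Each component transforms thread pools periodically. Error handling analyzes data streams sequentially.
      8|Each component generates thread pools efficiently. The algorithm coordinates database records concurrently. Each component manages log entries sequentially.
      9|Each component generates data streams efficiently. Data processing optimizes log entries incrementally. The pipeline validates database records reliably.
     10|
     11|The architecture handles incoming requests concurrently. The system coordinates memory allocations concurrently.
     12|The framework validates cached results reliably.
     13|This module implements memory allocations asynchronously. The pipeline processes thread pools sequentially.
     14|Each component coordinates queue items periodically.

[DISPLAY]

                                             
                                             
                                             
                                             
                                             
                                             
                                             
                                             
  ┏━━━━━━━━━━━━━━━━━━━━━━━━━━━━━━┓           
  ┃ DialogModal                  ┃           
  ┠──────────────────────────────┨           
  ┃Error handling processes datab┃           
  ┃                              ┃           
  ┃                              ┃           
  ┃The architecture validates log┃━━━━━━━┓   
  ┃The┌──────────────────────┐rea┃       ┃   
  ┃Eac│       Confirm        │tch┃───────┨   
  ┃Eac│ Save before closing? │hre┃      0┃   
  ┃Eac│    [OK]  Cancel      │rea┃       ┃   
  ┃Eac└──────────────────────┘ta ┃       ┃   
  ┃                              ┃       ┃   


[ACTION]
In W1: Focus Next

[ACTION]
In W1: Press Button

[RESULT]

                                             
                                             
                                             
                                             
                                             
                                             
                                             
                                             
  ┏━━━━━━━━━━━━━━━━━━━━━━━━━━━━━━┓           
  ┃ DialogModal                  ┃           
  ┠──────────────────────────────┨           
  ┃Error handling processes datab┃           
  ┃                              ┃           
  ┃                              ┃           
  ┃The architecture validates log┃━━━━━━━┓   
  ┃The system monitors data strea┃       ┃   
  ┃Each component optimizes batch┃───────┨   
  ┃Each component transforms thre┃      0┃   
  ┃Each component generates threa┃       ┃   
  ┃Each component generates data ┃       ┃   
  ┃                              ┃       ┃   


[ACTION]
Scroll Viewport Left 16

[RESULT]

                                             
                                             
                                             
                                             
                                             
                                             
                                             
                                             
         ┏━━━━━━━━━━━━━━━━━━━━━━━━━━━━━━┓    
         ┃ DialogModal                  ┃    
         ┠──────────────────────────────┨    
         ┃Error handling processes datab┃    
         ┃                              ┃    
         ┃                              ┃    
         ┃The architecture validates log┃━━━━
         ┃The system monitors data strea┃    
         ┃Each component optimizes batch┃────
         ┃Each component transforms thre┃    
         ┃Each component generates threa┃    
         ┃Each component generates data ┃    
         ┃                              ┃    


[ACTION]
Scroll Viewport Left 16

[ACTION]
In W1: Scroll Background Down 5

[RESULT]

                                             
                                             
                                             
                                             
                                             
                                             
                                             
                                             
         ┏━━━━━━━━━━━━━━━━━━━━━━━━━━━━━━┓    
         ┃ DialogModal                  ┃    
         ┠──────────────────────────────┨    
         ┃Each component optimizes batch┃    
         ┃Each component transforms thre┃    
         ┃Each component generates threa┃    
         ┃Each component generates data ┃━━━━
         ┃                              ┃    
         ┃The architecture handles incom┃────
         ┃The framework validates cached┃    
         ┃This module implements memory ┃    
         ┃Each component coordinates que┃    
         ┃                              ┃    


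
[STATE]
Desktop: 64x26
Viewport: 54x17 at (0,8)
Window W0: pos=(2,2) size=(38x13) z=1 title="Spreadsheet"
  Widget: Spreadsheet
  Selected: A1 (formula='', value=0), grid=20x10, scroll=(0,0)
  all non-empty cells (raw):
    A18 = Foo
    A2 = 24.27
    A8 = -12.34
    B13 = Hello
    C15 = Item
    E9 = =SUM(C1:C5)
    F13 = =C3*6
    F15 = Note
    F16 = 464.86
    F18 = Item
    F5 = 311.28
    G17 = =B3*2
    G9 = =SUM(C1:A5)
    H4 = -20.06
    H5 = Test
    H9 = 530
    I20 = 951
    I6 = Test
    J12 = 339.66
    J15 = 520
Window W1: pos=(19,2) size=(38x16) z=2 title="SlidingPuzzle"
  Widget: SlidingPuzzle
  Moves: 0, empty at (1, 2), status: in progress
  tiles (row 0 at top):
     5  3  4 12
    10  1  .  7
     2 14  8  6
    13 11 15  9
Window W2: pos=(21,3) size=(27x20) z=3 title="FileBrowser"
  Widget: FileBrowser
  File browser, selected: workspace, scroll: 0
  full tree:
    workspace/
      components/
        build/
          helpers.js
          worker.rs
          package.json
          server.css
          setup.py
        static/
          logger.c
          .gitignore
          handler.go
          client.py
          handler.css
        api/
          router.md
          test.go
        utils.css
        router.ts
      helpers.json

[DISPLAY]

  ┃  1      [0]    ┃│┃    helpers.json         ┃      
  ┃  2    24.27    ┃├┃                         ┃      
  ┃  3        0    ┃│┃                         ┃      
  ┃  4        0    ┃├┃                         ┃      
  ┃  5        0    ┃│┃                         ┃      
  ┃  6        0    ┃└┃                         ┃      
  ┗━━━━━━━━━━━━━━━━┃M┃                         ┃      
                   ┃ ┃                         ┃      
                   ┃ ┃                         ┃      
                   ┗━┃                         ┃━━━━━━
                     ┃                         ┃      
                     ┃                         ┃      
                     ┃                         ┃      
                     ┃                         ┃      
                     ┗━━━━━━━━━━━━━━━━━━━━━━━━━┛      
                                                      
                                                      


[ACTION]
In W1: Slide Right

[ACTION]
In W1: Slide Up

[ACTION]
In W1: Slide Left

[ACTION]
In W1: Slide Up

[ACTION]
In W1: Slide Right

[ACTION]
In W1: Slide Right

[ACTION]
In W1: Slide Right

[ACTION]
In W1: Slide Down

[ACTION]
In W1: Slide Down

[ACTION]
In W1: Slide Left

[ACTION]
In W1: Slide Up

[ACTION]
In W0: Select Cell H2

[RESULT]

  ┃  1        0    ┃│┃    helpers.json         ┃      
  ┃  2    24.27    ┃├┃                         ┃      
  ┃  3        0    ┃│┃                         ┃      
  ┃  4        0    ┃├┃                         ┃      
  ┃  5        0    ┃│┃                         ┃      
  ┃  6        0    ┃└┃                         ┃      
  ┗━━━━━━━━━━━━━━━━┃M┃                         ┃      
                   ┃ ┃                         ┃      
                   ┃ ┃                         ┃      
                   ┗━┃                         ┃━━━━━━
                     ┃                         ┃      
                     ┃                         ┃      
                     ┃                         ┃      
                     ┃                         ┃      
                     ┗━━━━━━━━━━━━━━━━━━━━━━━━━┛      
                                                      
                                                      


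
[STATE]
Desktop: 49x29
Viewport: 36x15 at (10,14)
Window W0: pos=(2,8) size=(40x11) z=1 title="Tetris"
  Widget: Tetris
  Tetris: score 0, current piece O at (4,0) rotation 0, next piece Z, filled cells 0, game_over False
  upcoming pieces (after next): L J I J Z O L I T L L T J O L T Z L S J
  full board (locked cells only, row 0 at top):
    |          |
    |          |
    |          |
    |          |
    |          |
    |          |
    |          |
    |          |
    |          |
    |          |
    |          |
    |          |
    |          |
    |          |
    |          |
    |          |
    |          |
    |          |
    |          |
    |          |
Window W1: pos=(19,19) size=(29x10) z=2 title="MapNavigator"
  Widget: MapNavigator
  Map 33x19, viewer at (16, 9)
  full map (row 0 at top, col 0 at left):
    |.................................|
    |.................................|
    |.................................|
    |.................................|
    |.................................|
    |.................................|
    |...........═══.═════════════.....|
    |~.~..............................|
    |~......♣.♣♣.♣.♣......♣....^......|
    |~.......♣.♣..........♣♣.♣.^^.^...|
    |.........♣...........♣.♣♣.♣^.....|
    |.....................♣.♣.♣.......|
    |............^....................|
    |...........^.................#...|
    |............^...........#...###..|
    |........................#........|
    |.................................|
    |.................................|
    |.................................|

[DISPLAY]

   │                           ┃    
   │                           ┃    
   │                           ┃    
   │Score:                     ┃    
━━━━━━━━━━━━━━━━━━━━━━━━━━━━━━━┛    
         ┏━━━━━━━━━━━━━━━━━━━━━━━━━━
         ┃ MapNavigator             
         ┠──────────────────────────
         ┃........═══.═════════════.
         ┃..........................
         ┃....♣.♣♣.♣.♣......♣....^..
         ┃.....♣.♣.....@....♣♣.♣.^^.
         ┃......♣...........♣.♣♣.♣^.
         ┃..................♣.♣.♣...
         ┗━━━━━━━━━━━━━━━━━━━━━━━━━━


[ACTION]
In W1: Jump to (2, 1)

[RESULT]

   │                           ┃    
   │                           ┃    
   │                           ┃    
   │Score:                     ┃    
━━━━━━━━━━━━━━━━━━━━━━━━━━━━━━━┛    
         ┏━━━━━━━━━━━━━━━━━━━━━━━━━━
         ┃ MapNavigator             
         ┠──────────────────────────
         ┃                          
         ┃                          
         ┃           ...............
         ┃           ..@............
         ┃           ...............
         ┃           ...............
         ┗━━━━━━━━━━━━━━━━━━━━━━━━━━


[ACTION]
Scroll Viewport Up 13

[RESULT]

                                    
                                    
                                    
                                    
                                    
                                    
                                    
━━━━━━━━━━━━━━━━━━━━━━━━━━━━━━━┓    
                               ┃    
───────────────────────────────┨    
   │Next:                      ┃    
   │▓▓                         ┃    
   │ ▓▓                        ┃    
   │                           ┃    
   │                           ┃    


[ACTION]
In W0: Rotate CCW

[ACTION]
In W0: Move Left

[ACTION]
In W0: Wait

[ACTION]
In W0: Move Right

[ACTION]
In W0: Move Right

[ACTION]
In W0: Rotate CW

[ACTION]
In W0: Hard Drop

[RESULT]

                                    
                                    
                                    
                                    
                                    
                                    
                                    
━━━━━━━━━━━━━━━━━━━━━━━━━━━━━━━┓    
                               ┃    
───────────────────────────────┨    
   │Next:                      ┃    
   │  ▒                        ┃    
   │▒▒▒                        ┃    
   │                           ┃    
   │                           ┃    


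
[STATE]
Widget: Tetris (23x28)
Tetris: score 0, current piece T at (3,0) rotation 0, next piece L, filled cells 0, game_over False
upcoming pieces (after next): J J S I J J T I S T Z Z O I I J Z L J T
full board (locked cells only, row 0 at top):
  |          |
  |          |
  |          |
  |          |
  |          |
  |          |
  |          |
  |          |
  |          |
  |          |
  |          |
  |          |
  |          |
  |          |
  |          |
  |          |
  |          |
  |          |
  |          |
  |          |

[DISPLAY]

    ▒     │Next:       
   ▒▒▒    │  ▒         
          │▒▒▒         
          │            
          │            
          │            
          │Score:      
          │0           
          │            
          │            
          │            
          │            
          │            
          │            
          │            
          │            
          │            
          │            
          │            
          │            
          │            
          │            
          │            
          │            
          │            
          │            
          │            
          │            


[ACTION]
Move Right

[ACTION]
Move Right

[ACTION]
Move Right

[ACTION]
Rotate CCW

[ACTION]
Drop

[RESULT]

          │Next:       
       ▒  │  ▒         
      ▒▒  │▒▒▒         
       ▒  │            
          │            
          │            
          │Score:      
          │0           
          │            
          │            
          │            
          │            
          │            
          │            
          │            
          │            
          │            
          │            
          │            
          │            
          │            
          │            
          │            
          │            
          │            
          │            
          │            
          │            


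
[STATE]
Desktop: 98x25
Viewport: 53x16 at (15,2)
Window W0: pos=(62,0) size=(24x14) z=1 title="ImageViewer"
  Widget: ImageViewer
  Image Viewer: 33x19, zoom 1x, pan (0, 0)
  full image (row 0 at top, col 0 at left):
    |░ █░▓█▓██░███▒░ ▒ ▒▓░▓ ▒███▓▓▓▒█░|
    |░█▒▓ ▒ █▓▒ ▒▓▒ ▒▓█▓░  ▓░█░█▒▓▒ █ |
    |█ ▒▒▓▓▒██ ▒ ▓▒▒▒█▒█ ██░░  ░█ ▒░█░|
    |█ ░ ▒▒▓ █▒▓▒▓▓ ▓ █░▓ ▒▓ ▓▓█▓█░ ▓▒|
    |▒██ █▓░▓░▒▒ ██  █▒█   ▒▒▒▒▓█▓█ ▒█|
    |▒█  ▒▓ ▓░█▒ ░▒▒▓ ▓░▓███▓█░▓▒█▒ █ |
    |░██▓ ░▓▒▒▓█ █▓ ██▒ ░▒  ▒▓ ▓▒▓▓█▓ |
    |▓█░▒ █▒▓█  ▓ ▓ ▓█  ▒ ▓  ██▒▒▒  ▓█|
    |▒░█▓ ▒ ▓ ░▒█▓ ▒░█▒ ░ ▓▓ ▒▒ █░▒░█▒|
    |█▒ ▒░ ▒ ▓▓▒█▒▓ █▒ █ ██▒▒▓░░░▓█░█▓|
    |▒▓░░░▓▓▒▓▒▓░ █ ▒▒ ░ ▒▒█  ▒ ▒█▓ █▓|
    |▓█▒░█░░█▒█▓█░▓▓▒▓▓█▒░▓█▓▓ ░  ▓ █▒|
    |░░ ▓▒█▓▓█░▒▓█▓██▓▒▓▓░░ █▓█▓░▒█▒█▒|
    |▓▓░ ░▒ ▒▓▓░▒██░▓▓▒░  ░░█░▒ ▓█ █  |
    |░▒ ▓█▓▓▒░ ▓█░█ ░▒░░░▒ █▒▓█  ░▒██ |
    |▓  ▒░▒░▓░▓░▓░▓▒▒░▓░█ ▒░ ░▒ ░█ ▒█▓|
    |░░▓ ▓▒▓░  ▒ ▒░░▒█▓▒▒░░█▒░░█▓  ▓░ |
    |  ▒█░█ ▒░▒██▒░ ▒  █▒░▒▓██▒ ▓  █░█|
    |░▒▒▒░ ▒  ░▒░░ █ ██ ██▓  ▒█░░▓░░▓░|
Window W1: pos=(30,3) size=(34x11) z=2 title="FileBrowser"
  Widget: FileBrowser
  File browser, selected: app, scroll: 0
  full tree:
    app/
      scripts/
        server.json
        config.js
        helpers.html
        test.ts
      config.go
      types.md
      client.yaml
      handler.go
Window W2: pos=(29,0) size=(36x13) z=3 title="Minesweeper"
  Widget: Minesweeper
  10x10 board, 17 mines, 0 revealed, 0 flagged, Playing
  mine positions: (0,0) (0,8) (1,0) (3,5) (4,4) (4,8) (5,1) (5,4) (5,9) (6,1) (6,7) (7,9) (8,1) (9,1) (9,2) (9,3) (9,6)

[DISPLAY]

              ┠──────────────────────────────────┨───
              ┃■■■■■■■■■■                        ┃█░▓
              ┃■■■■■■■■■■                        ┃▒▓ 
              ┃■■■■■■■■■■                        ┃▒▒▓
              ┃■■■■■■■■■■                        ┃░ ▒
              ┃■■■■■■■■■■                        ┃█ █
              ┃■■■■■■■■■■                        ┃  ▒
              ┃■■■■■■■■■■                        ┃█▓ 
              ┃■■■■■■■■■■                        ┃░▒ 
              ┃■■■■■■■■■■                        ┃█▓ 
              ┗━━━━━━━━━━━━━━━━━━━━━━━━━━━━━━━━━━┛ ▒░
               ┗━━━━━━━━━━━━━━━━━━━━━━━━━━━━━━━━┛━━━━
                                                     
                                                     
                                                     
                                                     


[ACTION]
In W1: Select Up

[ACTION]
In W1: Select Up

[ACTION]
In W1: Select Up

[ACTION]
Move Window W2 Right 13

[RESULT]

                           ┠─────────────────────────
               ┏━━━━━━━━━━━┃■■■■■■■■■■               
               ┃ FileBrowse┃■■■■■■■■■■               
               ┠───────────┃■■■■■■■■■■               
               ┃> [-] app/ ┃■■■■■■■■■■               
               ┃    [+] scr┃■■■■■■■■■■               
               ┃    config.┃■■■■■■■■■■               
               ┃    types.m┃■■■■■■■■■■               
               ┃    client.┃■■■■■■■■■■               
               ┃    handler┃■■■■■■■■■■               
               ┃           ┗━━━━━━━━━━━━━━━━━━━━━━━━━
               ┗━━━━━━━━━━━━━━━━━━━━━━━━━━━━━━━━┛━━━━
                                                     
                                                     
                                                     
                                                     


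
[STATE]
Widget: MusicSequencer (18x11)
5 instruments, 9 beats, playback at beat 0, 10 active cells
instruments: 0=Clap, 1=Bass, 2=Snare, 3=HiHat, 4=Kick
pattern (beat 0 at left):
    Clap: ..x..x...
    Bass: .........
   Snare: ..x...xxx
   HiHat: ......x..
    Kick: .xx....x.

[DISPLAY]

      ▼12345678   
  Clap··█··█···   
  Bass·········   
 Snare··█···███   
 HiHat······█··   
  Kick·██····█·   
                  
                  
                  
                  
                  


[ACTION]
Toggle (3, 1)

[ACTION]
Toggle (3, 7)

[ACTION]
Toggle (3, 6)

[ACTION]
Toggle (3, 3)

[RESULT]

      ▼12345678   
  Clap··█··█···   
  Bass·········   
 Snare··█···███   
 HiHat·█·█···█·   
  Kick·██····█·   
                  
                  
                  
                  
                  


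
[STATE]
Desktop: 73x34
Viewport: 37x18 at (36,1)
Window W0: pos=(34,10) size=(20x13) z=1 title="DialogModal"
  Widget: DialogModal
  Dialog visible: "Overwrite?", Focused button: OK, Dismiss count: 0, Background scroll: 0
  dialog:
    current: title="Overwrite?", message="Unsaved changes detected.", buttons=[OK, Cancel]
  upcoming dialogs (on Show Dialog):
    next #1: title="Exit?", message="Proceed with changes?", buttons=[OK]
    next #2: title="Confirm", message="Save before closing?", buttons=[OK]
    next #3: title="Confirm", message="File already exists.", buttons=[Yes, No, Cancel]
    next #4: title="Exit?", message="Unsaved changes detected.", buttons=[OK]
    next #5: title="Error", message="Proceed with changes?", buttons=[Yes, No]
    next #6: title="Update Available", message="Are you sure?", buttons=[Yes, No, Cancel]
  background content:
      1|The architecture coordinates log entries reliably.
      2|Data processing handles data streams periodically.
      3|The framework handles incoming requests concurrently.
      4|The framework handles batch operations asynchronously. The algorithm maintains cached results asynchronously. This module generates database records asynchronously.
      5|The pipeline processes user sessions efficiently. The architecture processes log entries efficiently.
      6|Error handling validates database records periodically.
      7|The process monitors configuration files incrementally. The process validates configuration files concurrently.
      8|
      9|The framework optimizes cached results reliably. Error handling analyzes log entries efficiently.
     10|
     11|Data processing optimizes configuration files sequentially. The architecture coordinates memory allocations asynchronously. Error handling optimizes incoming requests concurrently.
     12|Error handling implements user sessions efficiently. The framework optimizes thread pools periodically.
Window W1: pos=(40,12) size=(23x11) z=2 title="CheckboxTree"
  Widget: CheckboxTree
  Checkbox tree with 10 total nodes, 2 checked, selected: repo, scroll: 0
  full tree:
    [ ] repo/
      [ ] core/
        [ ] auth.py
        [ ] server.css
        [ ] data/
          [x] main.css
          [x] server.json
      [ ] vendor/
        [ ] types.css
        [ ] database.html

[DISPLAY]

                                     
                                     
                                     
                                     
                                     
                                     
                                     
                                     
                                     
━━━━━━━━━━━━━━━━━┓                   
DialogModal      ┃                   
────┏━━━━━━━━━━━━━━━━━━━━━┓          
he a┃ CheckboxTree        ┃          
ata ┠─────────────────────┨          
h┌──┃>[-] repo/           ┃          
h│ O┃   [-] core/         ┃          
h│Un┃     [ ] auth.py     ┃          
r│[O┃     [ ] server.css  ┃          


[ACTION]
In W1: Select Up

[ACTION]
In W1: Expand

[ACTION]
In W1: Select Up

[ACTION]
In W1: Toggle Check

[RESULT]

                                     
                                     
                                     
                                     
                                     
                                     
                                     
                                     
                                     
━━━━━━━━━━━━━━━━━┓                   
DialogModal      ┃                   
────┏━━━━━━━━━━━━━━━━━━━━━┓          
he a┃ CheckboxTree        ┃          
ata ┠─────────────────────┨          
h┌──┃>[x] repo/           ┃          
h│ O┃   [x] core/         ┃          
h│Un┃     [x] auth.py     ┃          
r│[O┃     [x] server.css  ┃          


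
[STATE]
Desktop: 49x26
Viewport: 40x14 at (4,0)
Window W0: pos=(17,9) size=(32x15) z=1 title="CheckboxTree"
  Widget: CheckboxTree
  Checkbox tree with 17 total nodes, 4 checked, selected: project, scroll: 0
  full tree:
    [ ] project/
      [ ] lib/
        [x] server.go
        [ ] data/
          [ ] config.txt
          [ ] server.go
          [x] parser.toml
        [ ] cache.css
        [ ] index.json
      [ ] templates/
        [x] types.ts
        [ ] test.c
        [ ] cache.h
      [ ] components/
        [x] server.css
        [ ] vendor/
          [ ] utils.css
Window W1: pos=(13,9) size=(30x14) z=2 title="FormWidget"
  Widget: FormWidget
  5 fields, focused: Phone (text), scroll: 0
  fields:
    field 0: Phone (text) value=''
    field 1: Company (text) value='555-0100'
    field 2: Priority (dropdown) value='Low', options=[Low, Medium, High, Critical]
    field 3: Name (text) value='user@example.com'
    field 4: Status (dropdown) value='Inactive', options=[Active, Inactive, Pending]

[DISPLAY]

                                        
                                        
                                        
                                        
                                        
                                        
                                        
                                        
                                        
         ┏━━━━━━━━━━━━━━━━━━━━━━━━━━━━┓━
         ┃ FormWidget                 ┃ 
         ┠────────────────────────────┨─
         ┃> Phone:      [            ]┃ 
         ┃  Company:    [555-0100    ]┃ 


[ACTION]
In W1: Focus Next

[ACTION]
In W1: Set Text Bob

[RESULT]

                                        
                                        
                                        
                                        
                                        
                                        
                                        
                                        
                                        
         ┏━━━━━━━━━━━━━━━━━━━━━━━━━━━━┓━
         ┃ FormWidget                 ┃ 
         ┠────────────────────────────┨─
         ┃  Phone:      [            ]┃ 
         ┃> Company:    [Bob         ]┃ 


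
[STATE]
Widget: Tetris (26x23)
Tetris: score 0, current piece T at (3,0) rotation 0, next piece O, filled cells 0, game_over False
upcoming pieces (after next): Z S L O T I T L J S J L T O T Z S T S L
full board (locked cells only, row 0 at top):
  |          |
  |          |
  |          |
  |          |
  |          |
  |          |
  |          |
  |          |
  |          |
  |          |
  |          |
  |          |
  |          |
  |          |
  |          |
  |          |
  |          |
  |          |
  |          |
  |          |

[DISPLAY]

    ▒     │Next:          
   ▒▒▒    │▓▓             
          │▓▓             
          │               
          │               
          │               
          │Score:         
          │0              
          │               
          │               
          │               
          │               
          │               
          │               
          │               
          │               
          │               
          │               
          │               
          │               
          │               
          │               
          │               


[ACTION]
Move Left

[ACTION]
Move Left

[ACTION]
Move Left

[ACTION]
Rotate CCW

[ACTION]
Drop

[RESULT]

          │Next:          
 ▒        │▓▓             
▒▒        │▓▓             
 ▒        │               
          │               
          │               
          │Score:         
          │0              
          │               
          │               
          │               
          │               
          │               
          │               
          │               
          │               
          │               
          │               
          │               
          │               
          │               
          │               
          │               


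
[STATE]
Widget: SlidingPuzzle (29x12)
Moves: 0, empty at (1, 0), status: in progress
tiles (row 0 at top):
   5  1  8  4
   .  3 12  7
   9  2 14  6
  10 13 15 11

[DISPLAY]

┌────┬────┬────┬────┐        
│  5 │  1 │  8 │  4 │        
├────┼────┼────┼────┤        
│    │  3 │ 12 │  7 │        
├────┼────┼────┼────┤        
│  9 │  2 │ 14 │  6 │        
├────┼────┼────┼────┤        
│ 10 │ 13 │ 15 │ 11 │        
└────┴────┴────┴────┘        
Moves: 0                     
                             
                             


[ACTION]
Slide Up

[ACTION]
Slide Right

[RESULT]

┌────┬────┬────┬────┐        
│  5 │  1 │  8 │  4 │        
├────┼────┼────┼────┤        
│  9 │  3 │ 12 │  7 │        
├────┼────┼────┼────┤        
│    │  2 │ 14 │  6 │        
├────┼────┼────┼────┤        
│ 10 │ 13 │ 15 │ 11 │        
└────┴────┴────┴────┘        
Moves: 1                     
                             
                             


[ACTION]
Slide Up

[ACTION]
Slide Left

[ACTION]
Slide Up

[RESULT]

┌────┬────┬────┬────┐        
│  5 │  1 │  8 │  4 │        
├────┼────┼────┼────┤        
│  9 │  3 │ 12 │  7 │        
├────┼────┼────┼────┤        
│ 10 │  2 │ 14 │  6 │        
├────┼────┼────┼────┤        
│ 13 │    │ 15 │ 11 │        
└────┴────┴────┴────┘        
Moves: 3                     
                             
                             


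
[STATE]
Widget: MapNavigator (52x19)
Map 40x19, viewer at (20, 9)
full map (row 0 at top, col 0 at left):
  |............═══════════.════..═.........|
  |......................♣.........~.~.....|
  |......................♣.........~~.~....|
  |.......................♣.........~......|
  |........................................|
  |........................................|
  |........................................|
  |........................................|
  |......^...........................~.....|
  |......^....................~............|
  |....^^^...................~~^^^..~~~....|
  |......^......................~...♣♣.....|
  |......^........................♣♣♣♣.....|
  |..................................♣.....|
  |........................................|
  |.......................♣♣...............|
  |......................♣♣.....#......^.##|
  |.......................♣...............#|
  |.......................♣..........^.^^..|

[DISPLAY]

      ............═══════════.════..═.........      
      ......................♣.........~.~.....      
      ......................♣.........~~.~....      
      .......................♣.........~......      
      ........................................      
      ........................................      
      ........................................      
      ........................................      
      ......^...........................~.....      
      ......^.............@......~............      
      ....^^^...................~~^^^..~~~....      
      ......^......................~...♣♣.....      
      ......^........................♣♣♣♣.....      
      ..................................♣.....      
      ........................................      
      .......................♣♣...............      
      ......................♣♣.....#......^.##      
      .......................♣...............#      
      .......................♣..........^.^^..      


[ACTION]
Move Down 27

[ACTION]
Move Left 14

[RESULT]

                    ......^....................~....
                    ....^^^...................~~^^^.
                    ......^......................~..
                    ......^........................♣
                    ................................
                    ................................
                    .......................♣♣.......
                    ......................♣♣.....#..
                    .......................♣........
                    ......@................♣........
                                                    
                                                    
                                                    
                                                    
                                                    
                                                    
                                                    
                                                    
                                                    


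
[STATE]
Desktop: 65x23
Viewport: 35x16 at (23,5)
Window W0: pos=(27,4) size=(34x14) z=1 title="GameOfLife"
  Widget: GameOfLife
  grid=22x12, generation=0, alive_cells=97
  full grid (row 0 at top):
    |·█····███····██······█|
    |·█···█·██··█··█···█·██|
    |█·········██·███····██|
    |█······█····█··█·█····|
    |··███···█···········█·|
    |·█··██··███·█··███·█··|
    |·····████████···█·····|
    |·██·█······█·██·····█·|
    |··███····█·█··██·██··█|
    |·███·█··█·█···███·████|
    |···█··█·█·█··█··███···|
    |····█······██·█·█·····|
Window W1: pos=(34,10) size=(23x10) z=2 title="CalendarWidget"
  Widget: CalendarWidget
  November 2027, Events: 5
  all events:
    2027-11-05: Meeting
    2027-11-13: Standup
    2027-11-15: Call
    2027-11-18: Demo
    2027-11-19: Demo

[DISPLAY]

    ┃ GameOfLife                   
    ┠──────────────────────────────
    ┃Gen: 0                        
    ┃·█···█·██··█··█···█·██        
    ┃█·········██·███····██        
    ┃█·····┏━━━━━━━━━━━━━━━━━━━━━┓ 
    ┃··███·┃ CalendarWidget      ┃ 
    ┃·█··██┠─────────────────────┨ 
    ┃·····█┃    November 2027    ┃ 
    ┃·██·█·┃Mo Tu We Th Fr Sa Su ┃ 
    ┃··███·┃ 1  2  3  4  5*  6  7┃ 
    ┃·███·█┃ 8  9 10 11 12 13* 14┃ 
    ┗━━━━━━┃15* 16 17 18* 19* 20 ┃━
           ┃22 23 24 25 26 27 28 ┃ 
           ┗━━━━━━━━━━━━━━━━━━━━━┛ 
                                   


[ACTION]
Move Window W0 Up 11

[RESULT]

    ┃█·········██·███····██        
    ┃█······█····█··█·█····        
    ┃··███···█···········█·        
    ┃·█··██··███·█··███·█··        
    ┃·····████████···█·····        
    ┃·██·█·┏━━━━━━━━━━━━━━━━━━━━━┓ 
    ┃··███·┃ CalendarWidget      ┃ 
    ┃·███·█┠─────────────────────┨ 
    ┗━━━━━━┃    November 2027    ┃━
           ┃Mo Tu We Th Fr Sa Su ┃ 
           ┃ 1  2  3  4  5*  6  7┃ 
           ┃ 8  9 10 11 12 13* 14┃ 
           ┃15* 16 17 18* 19* 20 ┃ 
           ┃22 23 24 25 26 27 28 ┃ 
           ┗━━━━━━━━━━━━━━━━━━━━━┛ 
                                   


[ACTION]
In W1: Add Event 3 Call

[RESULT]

    ┃█·········██·███····██        
    ┃█······█····█··█·█····        
    ┃··███···█···········█·        
    ┃·█··██··███·█··███·█··        
    ┃·····████████···█·····        
    ┃·██·█·┏━━━━━━━━━━━━━━━━━━━━━┓ 
    ┃··███·┃ CalendarWidget      ┃ 
    ┃·███·█┠─────────────────────┨ 
    ┗━━━━━━┃    November 2027    ┃━
           ┃Mo Tu We Th Fr Sa Su ┃ 
           ┃ 1  2  3*  4  5*  6  ┃ 
           ┃ 8  9 10 11 12 13* 14┃ 
           ┃15* 16 17 18* 19* 20 ┃ 
           ┃22 23 24 25 26 27 28 ┃ 
           ┗━━━━━━━━━━━━━━━━━━━━━┛ 
                                   


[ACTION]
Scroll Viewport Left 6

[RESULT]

          ┃█·········██·███····██  
          ┃█······█····█··█·█····  
          ┃··███···█···········█·  
          ┃·█··██··███·█··███·█··  
          ┃·····████████···█·····  
          ┃·██·█·┏━━━━━━━━━━━━━━━━━
          ┃··███·┃ CalendarWidget  
          ┃·███·█┠─────────────────
          ┗━━━━━━┃    November 2027
                 ┃Mo Tu We Th Fr Sa
                 ┃ 1  2  3*  4  5* 
                 ┃ 8  9 10 11 12 13
                 ┃15* 16 17 18* 19*
                 ┃22 23 24 25 26 27
                 ┗━━━━━━━━━━━━━━━━━
                                   
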